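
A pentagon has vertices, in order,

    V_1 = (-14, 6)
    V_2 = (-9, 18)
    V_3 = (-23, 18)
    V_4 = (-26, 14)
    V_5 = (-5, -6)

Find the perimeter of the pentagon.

|V_1V_2| = √((5)² + (12)²) = √169 = 13
|V_2V_3| = √((-14)² + (0)²) = √196 = 14
|V_3V_4| = √((-3)² + (-4)²) = √25 = 5
|V_4V_5| = √((21)² + (-20)²) = √841 = 29
|V_5V_1| = √((-9)² + (12)²) = √225 = 15
Perimeter = 13 + 14 + 5 + 29 + 15 = 76.

76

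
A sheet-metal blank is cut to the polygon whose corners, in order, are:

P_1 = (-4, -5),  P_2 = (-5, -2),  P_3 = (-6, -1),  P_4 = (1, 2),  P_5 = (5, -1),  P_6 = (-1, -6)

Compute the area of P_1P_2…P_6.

Apply the surveyor's formula: 2A = Σ (x_i·y_{i+1} − x_{i+1}·y_i), indices taken mod 6.
Σ = (-17) + (-7) + (-11) + (-11) + (-31) + (-19) = -96
Area = |Σ|/2 = 48.

48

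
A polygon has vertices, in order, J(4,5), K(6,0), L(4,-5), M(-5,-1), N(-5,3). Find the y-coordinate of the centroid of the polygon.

27/73

Apply the shoelace (surveyor's) formula. First the cross-terms c_i = x_i·y_{i+1} − x_{i+1}·y_i:
  -30, -30, -29, -20, -37  ⇒  2A = -146, A = -73.
Then Σ (y_i + y_{i+1})·c_i = -162, so ȳ = -162 / (6·(-73)) = 27/73.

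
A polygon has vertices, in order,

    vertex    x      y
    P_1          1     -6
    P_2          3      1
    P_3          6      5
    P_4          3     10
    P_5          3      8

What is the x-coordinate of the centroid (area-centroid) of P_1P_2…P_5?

422/123

Apply the shoelace (surveyor's) formula. First the cross-terms c_i = x_i·y_{i+1} − x_{i+1}·y_i:
  19, 9, 45, -6, -26  ⇒  2A = 41, A = 20.5.
Then Σ (x_i + x_{i+1})·c_i = 422, so x̄ = 422 / (6·20.5) = 422/123.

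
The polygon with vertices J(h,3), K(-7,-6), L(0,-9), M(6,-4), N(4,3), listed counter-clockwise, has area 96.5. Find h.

The doubled signed area Σ (x_i y_{i+1} − x_{i+1} y_i) is linear in h.
With h=0 it equals 184; the coefficient of h is -9 (from the two edges through J).
So -9·h + 184 = 2·96.5 = 193 ⇒ h = -1.

-1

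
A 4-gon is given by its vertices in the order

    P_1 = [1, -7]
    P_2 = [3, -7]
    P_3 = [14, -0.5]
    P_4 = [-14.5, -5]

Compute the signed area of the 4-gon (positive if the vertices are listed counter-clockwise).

69.875

Apply Gauss's area formula: 2A = Σ (x_i·y_{i+1} − x_{i+1}·y_i), indices taken mod 4.
P_1→P_2: (1)(-7) − (3)(-7) = 14
P_2→P_3: (3)(-0.5) − (14)(-7) = 96.5
P_3→P_4: (14)(-5) − (-14.5)(-0.5) = -77.25
P_4→P_1: (-14.5)(-7) − (1)(-5) = 106.5
Σ = 139.75
Signed area = Σ/2 = 69.875 (positive ⇒ counter-clockwise traversal).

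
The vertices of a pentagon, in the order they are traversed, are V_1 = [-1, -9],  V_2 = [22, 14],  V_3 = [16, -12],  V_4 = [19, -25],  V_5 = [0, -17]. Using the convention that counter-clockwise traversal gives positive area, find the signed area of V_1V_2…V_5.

V_1→V_2: (-1)(14) − (22)(-9) = 184
V_2→V_3: (22)(-12) − (16)(14) = -488
V_3→V_4: (16)(-25) − (19)(-12) = -172
V_4→V_5: (19)(-17) − (0)(-25) = -323
V_5→V_1: (0)(-9) − (-1)(-17) = -17
Σ = -816
Signed area = Σ/2 = -408 (negative ⇒ clockwise traversal).

-408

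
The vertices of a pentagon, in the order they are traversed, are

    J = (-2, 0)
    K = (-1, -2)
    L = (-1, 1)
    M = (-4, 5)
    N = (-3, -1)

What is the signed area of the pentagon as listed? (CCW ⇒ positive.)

Σ = (4) + (-3) + (-1) + (19) + (-2) = 17
Signed area = Σ/2 = 8.5 (positive ⇒ counter-clockwise traversal).

8.5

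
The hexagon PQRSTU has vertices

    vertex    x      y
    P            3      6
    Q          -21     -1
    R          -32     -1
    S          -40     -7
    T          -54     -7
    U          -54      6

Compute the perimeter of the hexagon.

130

|PQ| = √((-24)² + (-7)²) = √625 = 25
|QR| = √((-11)² + (0)²) = √121 = 11
|RS| = √((-8)² + (-6)²) = √100 = 10
|ST| = √((-14)² + (0)²) = √196 = 14
|TU| = √((0)² + (13)²) = √169 = 13
|UP| = √((57)² + (0)²) = √3249 = 57
Perimeter = 25 + 11 + 10 + 14 + 13 + 57 = 130.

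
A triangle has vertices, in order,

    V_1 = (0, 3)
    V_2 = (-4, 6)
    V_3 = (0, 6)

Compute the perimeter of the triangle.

12

|V_1V_2| = √((-4)² + (3)²) = √25 = 5
|V_2V_3| = √((4)² + (0)²) = √16 = 4
|V_3V_1| = √((0)² + (-3)²) = √9 = 3
Perimeter = 5 + 4 + 3 = 12.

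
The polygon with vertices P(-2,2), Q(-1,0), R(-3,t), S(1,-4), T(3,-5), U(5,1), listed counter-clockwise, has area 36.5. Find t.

-6

Write out the shoelace sum; only the two edges meeting at R involve t:
2·Area = [((-1)·t − (-3)·0) + ((-3)·(-4) − 1·t)] + 49
       = -2·t + 61 = 73
⇒ t = -6.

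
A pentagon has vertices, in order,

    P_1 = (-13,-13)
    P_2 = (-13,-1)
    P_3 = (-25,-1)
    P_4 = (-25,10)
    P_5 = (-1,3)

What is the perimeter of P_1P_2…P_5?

80

|P_1P_2| = √((0)² + (12)²) = √144 = 12
|P_2P_3| = √((-12)² + (0)²) = √144 = 12
|P_3P_4| = √((0)² + (11)²) = √121 = 11
|P_4P_5| = √((24)² + (-7)²) = √625 = 25
|P_5P_1| = √((-12)² + (-16)²) = √400 = 20
Perimeter = 12 + 12 + 11 + 25 + 20 = 80.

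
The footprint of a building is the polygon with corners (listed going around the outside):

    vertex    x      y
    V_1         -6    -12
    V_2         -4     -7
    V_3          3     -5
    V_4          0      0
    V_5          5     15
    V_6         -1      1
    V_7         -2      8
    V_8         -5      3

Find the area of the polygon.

80.5

Cross-terms: -6, 41, 0, 0, 20, -6, 34, 78  ⇒  Σ = 161
Area = |Σ|/2 = 80.5.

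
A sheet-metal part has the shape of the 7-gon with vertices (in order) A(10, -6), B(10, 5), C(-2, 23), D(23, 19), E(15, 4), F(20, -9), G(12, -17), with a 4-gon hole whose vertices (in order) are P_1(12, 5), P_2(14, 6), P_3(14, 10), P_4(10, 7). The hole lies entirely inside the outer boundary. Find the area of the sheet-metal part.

368.5

Outer boundary:
Σ = (110) + (240) + (-567) + (-193) + (-215) + (-232) + (98) = -759
Area = |Σ|/2 = 379.5.
Hole:
Σ = (2) + (56) + (-2) + (-34) = 22
Area = |Σ|/2 = 11.
Net area = 379.5 − 11 = 368.5.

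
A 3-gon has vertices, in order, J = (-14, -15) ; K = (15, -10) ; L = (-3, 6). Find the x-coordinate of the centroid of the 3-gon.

Apply the shoelace formula. First the cross-terms c_i = x_i·y_{i+1} − x_{i+1}·y_i:
  365, 60, 129  ⇒  2A = 554, A = 277.
Then Σ (x_i + x_{i+1})·c_i = -1108, so x̄ = -1108 / (6·277) = -2/3.

-2/3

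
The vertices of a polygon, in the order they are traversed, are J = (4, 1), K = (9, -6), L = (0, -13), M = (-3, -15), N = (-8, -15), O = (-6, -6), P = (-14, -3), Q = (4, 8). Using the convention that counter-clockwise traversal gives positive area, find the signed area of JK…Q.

-250

Apply the shoelace (surveyor's) formula: 2A = Σ (x_i·y_{i+1} − x_{i+1}·y_i), indices taken mod 8.
J→K: (4)(-6) − (9)(1) = -33
K→L: (9)(-13) − (0)(-6) = -117
L→M: (0)(-15) − (-3)(-13) = -39
M→N: (-3)(-15) − (-8)(-15) = -75
N→O: (-8)(-6) − (-6)(-15) = -42
O→P: (-6)(-3) − (-14)(-6) = -66
P→Q: (-14)(8) − (4)(-3) = -100
Q→J: (4)(1) − (4)(8) = -28
Σ = -500
Signed area = Σ/2 = -250 (negative ⇒ clockwise traversal).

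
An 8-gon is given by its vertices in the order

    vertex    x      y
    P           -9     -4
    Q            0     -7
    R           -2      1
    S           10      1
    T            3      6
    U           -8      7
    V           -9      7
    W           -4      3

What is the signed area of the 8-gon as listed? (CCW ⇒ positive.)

107

Apply the shoelace formula: 2A = Σ (x_i·y_{i+1} − x_{i+1}·y_i), indices taken mod 8.
Σ = (63) + (-14) + (-12) + (57) + (69) + (7) + (1) + (43) = 214
Signed area = Σ/2 = 107 (positive ⇒ counter-clockwise traversal).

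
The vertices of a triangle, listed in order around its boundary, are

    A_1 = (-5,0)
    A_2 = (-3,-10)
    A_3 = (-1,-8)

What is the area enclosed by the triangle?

12

Apply the shoelace (surveyor's) formula: 2A = Σ (x_i·y_{i+1} − x_{i+1}·y_i), indices taken mod 3.
Σ = (50) + (14) + (-40) = 24
Area = |Σ|/2 = 12.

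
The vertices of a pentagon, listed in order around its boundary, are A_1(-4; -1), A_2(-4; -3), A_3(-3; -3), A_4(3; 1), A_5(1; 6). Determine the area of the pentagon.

Apply Gauss's area formula: 2A = Σ (x_i·y_{i+1} − x_{i+1}·y_i), indices taken mod 5.
Σ = (8) + (3) + (6) + (17) + (23) = 57
Area = |Σ|/2 = 28.5.

28.5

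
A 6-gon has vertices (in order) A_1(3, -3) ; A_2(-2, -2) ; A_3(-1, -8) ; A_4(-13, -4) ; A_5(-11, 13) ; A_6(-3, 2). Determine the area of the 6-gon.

Apply the shoelace (surveyor's) formula: 2A = Σ (x_i·y_{i+1} − x_{i+1}·y_i), indices taken mod 6.
A_1→A_2: (3)(-2) − (-2)(-3) = -12
A_2→A_3: (-2)(-8) − (-1)(-2) = 14
A_3→A_4: (-1)(-4) − (-13)(-8) = -100
A_4→A_5: (-13)(13) − (-11)(-4) = -213
A_5→A_6: (-11)(2) − (-3)(13) = 17
A_6→A_1: (-3)(-3) − (3)(2) = 3
Σ = -291
Area = |Σ|/2 = 145.5.

145.5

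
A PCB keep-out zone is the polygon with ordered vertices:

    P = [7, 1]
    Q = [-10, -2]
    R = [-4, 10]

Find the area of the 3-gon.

Apply Gauss's area formula: 2A = Σ (x_i·y_{i+1} − x_{i+1}·y_i), indices taken mod 3.
Cross-terms: -4, -108, -74  ⇒  Σ = -186
Area = |Σ|/2 = 93.

93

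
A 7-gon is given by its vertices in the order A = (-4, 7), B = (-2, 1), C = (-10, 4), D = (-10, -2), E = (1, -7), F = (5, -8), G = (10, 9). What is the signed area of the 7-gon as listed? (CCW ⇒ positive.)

201

Apply the surveyor's formula: 2A = Σ (x_i·y_{i+1} − x_{i+1}·y_i), indices taken mod 7.
Σ = (10) + (2) + (60) + (72) + (27) + (125) + (106) = 402
Signed area = Σ/2 = 201 (positive ⇒ counter-clockwise traversal).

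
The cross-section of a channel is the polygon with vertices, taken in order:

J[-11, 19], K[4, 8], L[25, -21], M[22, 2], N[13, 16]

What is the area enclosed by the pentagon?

406.5

Apply the surveyor's formula: 2A = Σ (x_i·y_{i+1} − x_{i+1}·y_i), indices taken mod 5.
Σ = (-164) + (-284) + (512) + (326) + (423) = 813
Area = |Σ|/2 = 406.5.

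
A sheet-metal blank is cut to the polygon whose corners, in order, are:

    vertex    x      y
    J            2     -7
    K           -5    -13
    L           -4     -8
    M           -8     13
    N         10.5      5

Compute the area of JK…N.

224.5

Cross-terms: -61, -12, -116, -176.5, -83.5  ⇒  Σ = -449
Area = |Σ|/2 = 224.5.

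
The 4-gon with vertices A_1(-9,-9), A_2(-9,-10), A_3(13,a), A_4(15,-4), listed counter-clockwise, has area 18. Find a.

The doubled signed area Σ (x_i y_{i+1} − x_{i+1} y_i) is linear in a.
With a=0 it equals -84; the coefficient of a is -24 (from the two edges through A_3).
So -24·a + -84 = 2·18 = 36 ⇒ a = -5.

-5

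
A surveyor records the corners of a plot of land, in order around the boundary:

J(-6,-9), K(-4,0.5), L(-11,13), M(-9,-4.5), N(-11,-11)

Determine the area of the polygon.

Apply the shoelace formula: 2A = Σ (x_i·y_{i+1} − x_{i+1}·y_i), indices taken mod 5.
Σ = (-39) + (-46.5) + (166.5) + (49.5) + (33) = 163.5
Area = |Σ|/2 = 81.75.

81.75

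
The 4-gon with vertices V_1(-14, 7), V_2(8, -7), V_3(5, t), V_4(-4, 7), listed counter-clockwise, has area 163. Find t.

The doubled signed area Σ (x_i y_{i+1} − x_{i+1} y_i) is linear in t.
With t=0 it equals 182; the coefficient of t is 12 (from the two edges through V_3).
So 12·t + 182 = 2·163 = 326 ⇒ t = 12.

12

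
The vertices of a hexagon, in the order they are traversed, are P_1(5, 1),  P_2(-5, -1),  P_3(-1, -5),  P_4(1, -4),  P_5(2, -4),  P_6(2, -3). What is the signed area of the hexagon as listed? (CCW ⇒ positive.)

28

Σ = (0) + (24) + (9) + (4) + (2) + (17) = 56
Signed area = Σ/2 = 28 (positive ⇒ counter-clockwise traversal).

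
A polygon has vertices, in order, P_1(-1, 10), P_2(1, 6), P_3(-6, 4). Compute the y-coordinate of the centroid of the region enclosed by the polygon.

20/3

Apply the surveyor's formula. First the cross-terms c_i = x_i·y_{i+1} − x_{i+1}·y_i:
  -16, 40, -56  ⇒  2A = -32, A = -16.
Then Σ (y_i + y_{i+1})·c_i = -640, so ȳ = -640 / (6·(-16)) = 20/3.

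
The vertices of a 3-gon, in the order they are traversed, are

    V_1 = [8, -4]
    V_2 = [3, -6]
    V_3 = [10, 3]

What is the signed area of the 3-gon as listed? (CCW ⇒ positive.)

Apply the surveyor's formula: 2A = Σ (x_i·y_{i+1} − x_{i+1}·y_i), indices taken mod 3.
V_1→V_2: (8)(-6) − (3)(-4) = -36
V_2→V_3: (3)(3) − (10)(-6) = 69
V_3→V_1: (10)(-4) − (8)(3) = -64
Σ = -31
Signed area = Σ/2 = -15.5 (negative ⇒ clockwise traversal).

-15.5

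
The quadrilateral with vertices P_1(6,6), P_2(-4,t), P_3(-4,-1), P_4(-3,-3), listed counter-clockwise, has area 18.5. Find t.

Write out the shoelace sum; only the two edges meeting at P_2 involve t:
2·Area = [(6·t − (-4)·6) + ((-4)·(-1) − (-4)·t)] + 9
       = 10·t + 37 = 37
⇒ t = 0.

0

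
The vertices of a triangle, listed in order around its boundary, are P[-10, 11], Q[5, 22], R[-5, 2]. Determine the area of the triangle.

95

Apply Gauss's area formula: 2A = Σ (x_i·y_{i+1} − x_{i+1}·y_i), indices taken mod 3.
Σ = (-275) + (120) + (-35) = -190
Area = |Σ|/2 = 95.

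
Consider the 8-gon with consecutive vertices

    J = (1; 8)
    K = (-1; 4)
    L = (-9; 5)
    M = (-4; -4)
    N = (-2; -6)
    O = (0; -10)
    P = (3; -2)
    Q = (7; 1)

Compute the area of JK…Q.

Apply the surveyor's formula: 2A = Σ (x_i·y_{i+1} − x_{i+1}·y_i), indices taken mod 8.
J→K: (1)(4) − (-1)(8) = 12
K→L: (-1)(5) − (-9)(4) = 31
L→M: (-9)(-4) − (-4)(5) = 56
M→N: (-4)(-6) − (-2)(-4) = 16
N→O: (-2)(-10) − (0)(-6) = 20
O→P: (0)(-2) − (3)(-10) = 30
P→Q: (3)(1) − (7)(-2) = 17
Q→J: (7)(8) − (1)(1) = 55
Σ = 237
Area = |Σ|/2 = 118.5.

118.5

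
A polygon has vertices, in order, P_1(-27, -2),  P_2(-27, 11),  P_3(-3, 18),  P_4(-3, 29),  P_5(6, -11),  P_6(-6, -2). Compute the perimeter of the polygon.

|P_1P_2| = √((0)² + (13)²) = √169 = 13
|P_2P_3| = √((24)² + (7)²) = √625 = 25
|P_3P_4| = √((0)² + (11)²) = √121 = 11
|P_4P_5| = √((9)² + (-40)²) = √1681 = 41
|P_5P_6| = √((-12)² + (9)²) = √225 = 15
|P_6P_1| = √((-21)² + (0)²) = √441 = 21
Perimeter = 13 + 25 + 11 + 41 + 15 + 21 = 126.

126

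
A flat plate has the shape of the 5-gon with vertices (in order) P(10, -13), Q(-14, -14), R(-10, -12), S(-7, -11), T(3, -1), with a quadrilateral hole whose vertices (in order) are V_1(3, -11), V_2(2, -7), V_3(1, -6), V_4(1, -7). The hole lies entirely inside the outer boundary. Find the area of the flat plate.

126

Outer boundary:
Apply Gauss's area formula: 2A = Σ (x_i·y_{i+1} − x_{i+1}·y_i), indices taken mod 5.
Σ = (-322) + (28) + (26) + (40) + (-29) = -257
Area = |Σ|/2 = 128.5.
Hole:
Apply the surveyor's formula: 2A = Σ (x_i·y_{i+1} − x_{i+1}·y_i), indices taken mod 4.
Σ = (1) + (-5) + (-1) + (10) = 5
Area = |Σ|/2 = 2.5.
Net area = 128.5 − 2.5 = 126.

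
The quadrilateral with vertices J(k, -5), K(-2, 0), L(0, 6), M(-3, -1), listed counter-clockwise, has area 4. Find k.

Write out the shoelace sum; only the two edges meeting at J involve k:
2·Area = [((-3)·(-5) − k·(-1)) + (k·0 − (-2)·(-5))] + 6
       = 1·k + 11 = 8
⇒ k = -3.

-3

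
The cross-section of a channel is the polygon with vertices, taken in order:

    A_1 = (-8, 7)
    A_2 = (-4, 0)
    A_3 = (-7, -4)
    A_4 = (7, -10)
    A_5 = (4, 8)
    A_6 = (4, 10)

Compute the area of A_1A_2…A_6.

Apply Gauss's area formula: 2A = Σ (x_i·y_{i+1} − x_{i+1}·y_i), indices taken mod 6.
Cross-terms: 28, 16, 98, 96, 8, 108  ⇒  Σ = 354
Area = |Σ|/2 = 177.

177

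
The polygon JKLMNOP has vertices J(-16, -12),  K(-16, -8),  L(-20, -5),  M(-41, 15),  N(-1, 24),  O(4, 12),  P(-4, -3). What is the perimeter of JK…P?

124

|JK| = √((0)² + (4)²) = √16 = 4
|KL| = √((-4)² + (3)²) = √25 = 5
|LM| = √((-21)² + (20)²) = √841 = 29
|MN| = √((40)² + (9)²) = √1681 = 41
|NO| = √((5)² + (-12)²) = √169 = 13
|OP| = √((-8)² + (-15)²) = √289 = 17
|PJ| = √((-12)² + (-9)²) = √225 = 15
Perimeter = 4 + 5 + 29 + 41 + 13 + 17 + 15 = 124.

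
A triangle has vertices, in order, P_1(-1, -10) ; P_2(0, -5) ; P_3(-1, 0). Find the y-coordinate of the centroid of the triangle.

-5

Apply the shoelace formula. First the cross-terms c_i = x_i·y_{i+1} − x_{i+1}·y_i:
  5, -5, 10  ⇒  2A = 10, A = 5.
Then Σ (y_i + y_{i+1})·c_i = -150, so ȳ = -150 / (6·5) = -5.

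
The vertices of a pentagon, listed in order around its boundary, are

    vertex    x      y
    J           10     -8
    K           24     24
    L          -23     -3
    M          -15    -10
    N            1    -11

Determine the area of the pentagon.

Apply the shoelace formula: 2A = Σ (x_i·y_{i+1} − x_{i+1}·y_i), indices taken mod 5.
Cross-terms: 432, 480, 185, 175, 102  ⇒  Σ = 1374
Area = |Σ|/2 = 687.

687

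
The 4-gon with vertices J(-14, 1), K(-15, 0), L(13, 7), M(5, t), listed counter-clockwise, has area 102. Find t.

12

Write out the shoelace sum; only the two edges meeting at M involve t:
2·Area = [(13·t − 5·7) + (5·1 − (-14)·t)] + -90
       = 27·t + -120 = 204
⇒ t = 12.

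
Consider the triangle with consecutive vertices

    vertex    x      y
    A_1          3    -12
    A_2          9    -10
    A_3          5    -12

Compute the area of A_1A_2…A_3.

Σ = (78) + (-58) + (-24) = -4
Area = |Σ|/2 = 2.

2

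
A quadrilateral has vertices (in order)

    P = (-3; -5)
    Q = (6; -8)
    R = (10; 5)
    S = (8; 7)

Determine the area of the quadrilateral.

87.5

Apply the shoelace formula: 2A = Σ (x_i·y_{i+1} − x_{i+1}·y_i), indices taken mod 4.
Cross-terms: 54, 110, 30, -19  ⇒  Σ = 175
Area = |Σ|/2 = 87.5.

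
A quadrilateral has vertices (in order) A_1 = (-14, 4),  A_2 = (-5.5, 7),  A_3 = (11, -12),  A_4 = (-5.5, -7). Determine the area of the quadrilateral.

175

Apply Gauss's area formula: 2A = Σ (x_i·y_{i+1} − x_{i+1}·y_i), indices taken mod 4.
Σ = (-76) + (-11) + (-143) + (-120) = -350
Area = |Σ|/2 = 175.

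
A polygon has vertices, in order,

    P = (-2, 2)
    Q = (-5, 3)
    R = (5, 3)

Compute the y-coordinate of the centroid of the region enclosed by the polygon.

Apply the shoelace (surveyor's) formula. First the cross-terms c_i = x_i·y_{i+1} − x_{i+1}·y_i:
  4, -30, 16  ⇒  2A = -10, A = -5.
Then Σ (y_i + y_{i+1})·c_i = -80, so ȳ = -80 / (6·(-5)) = 8/3.

8/3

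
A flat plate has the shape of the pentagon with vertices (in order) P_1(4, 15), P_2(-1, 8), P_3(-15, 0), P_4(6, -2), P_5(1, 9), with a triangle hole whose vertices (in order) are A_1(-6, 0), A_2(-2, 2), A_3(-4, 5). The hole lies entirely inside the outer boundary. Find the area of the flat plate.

Outer boundary:
Apply the surveyor's formula: 2A = Σ (x_i·y_{i+1} − x_{i+1}·y_i), indices taken mod 5.
Σ = (47) + (120) + (30) + (56) + (-21) = 232
Area = |Σ|/2 = 116.
Hole:
Apply the shoelace (surveyor's) formula: 2A = Σ (x_i·y_{i+1} − x_{i+1}·y_i), indices taken mod 3.
A_1→A_2: (-6)(2) − (-2)(0) = -12
A_2→A_3: (-2)(5) − (-4)(2) = -2
A_3→A_1: (-4)(0) − (-6)(5) = 30
Σ = 16
Area = |Σ|/2 = 8.
Net area = 116 − 8 = 108.

108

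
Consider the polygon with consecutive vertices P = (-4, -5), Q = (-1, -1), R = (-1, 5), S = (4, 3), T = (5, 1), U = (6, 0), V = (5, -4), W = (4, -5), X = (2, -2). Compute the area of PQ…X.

48

Σ = (-1) + (-6) + (-23) + (-11) + (-6) + (-24) + (-9) + (2) + (-18) = -96
Area = |Σ|/2 = 48.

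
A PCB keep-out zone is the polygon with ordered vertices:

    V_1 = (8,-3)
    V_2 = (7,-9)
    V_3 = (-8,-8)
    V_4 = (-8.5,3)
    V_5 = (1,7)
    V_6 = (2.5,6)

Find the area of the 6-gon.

Apply the shoelace (surveyor's) formula: 2A = Σ (x_i·y_{i+1} − x_{i+1}·y_i), indices taken mod 6.
Σ = (-51) + (-128) + (-92) + (-62.5) + (-11.5) + (-55.5) = -400.5
Area = |Σ|/2 = 200.25.

200.25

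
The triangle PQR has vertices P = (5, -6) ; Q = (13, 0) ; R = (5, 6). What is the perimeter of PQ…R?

|PQ| = √((8)² + (6)²) = √100 = 10
|QR| = √((-8)² + (6)²) = √100 = 10
|RP| = √((0)² + (-12)²) = √144 = 12
Perimeter = 10 + 10 + 12 = 32.

32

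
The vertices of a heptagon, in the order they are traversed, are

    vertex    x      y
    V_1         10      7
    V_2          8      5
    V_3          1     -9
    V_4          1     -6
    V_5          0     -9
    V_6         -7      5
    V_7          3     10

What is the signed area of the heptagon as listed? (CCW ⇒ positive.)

-158

Apply the shoelace (surveyor's) formula: 2A = Σ (x_i·y_{i+1} − x_{i+1}·y_i), indices taken mod 7.
Cross-terms: -6, -77, 3, -9, -63, -85, -79  ⇒  Σ = -316
Signed area = Σ/2 = -158 (negative ⇒ clockwise traversal).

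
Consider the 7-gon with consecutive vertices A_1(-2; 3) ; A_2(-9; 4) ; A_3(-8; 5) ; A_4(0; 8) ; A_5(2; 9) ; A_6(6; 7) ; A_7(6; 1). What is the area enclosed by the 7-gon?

Apply Gauss's area formula: 2A = Σ (x_i·y_{i+1} − x_{i+1}·y_i), indices taken mod 7.
A_1→A_2: (-2)(4) − (-9)(3) = 19
A_2→A_3: (-9)(5) − (-8)(4) = -13
A_3→A_4: (-8)(8) − (0)(5) = -64
A_4→A_5: (0)(9) − (2)(8) = -16
A_5→A_6: (2)(7) − (6)(9) = -40
A_6→A_7: (6)(1) − (6)(7) = -36
A_7→A_1: (6)(3) − (-2)(1) = 20
Σ = -130
Area = |Σ|/2 = 65.

65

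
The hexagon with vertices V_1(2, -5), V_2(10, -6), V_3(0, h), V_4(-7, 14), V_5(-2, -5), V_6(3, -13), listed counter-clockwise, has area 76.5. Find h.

0

The doubled signed area Σ (x_i y_{i+1} − x_{i+1} y_i) is linear in h.
With h=0 it equals 153; the coefficient of h is 17 (from the two edges through V_3).
So 17·h + 153 = 2·76.5 = 153 ⇒ h = 0.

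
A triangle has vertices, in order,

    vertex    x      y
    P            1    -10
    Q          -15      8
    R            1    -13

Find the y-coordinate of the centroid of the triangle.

-5

Apply the shoelace formula. First the cross-terms c_i = x_i·y_{i+1} − x_{i+1}·y_i:
  -142, 187, 3  ⇒  2A = 48, A = 24.
Then Σ (y_i + y_{i+1})·c_i = -720, so ȳ = -720 / (6·24) = -5.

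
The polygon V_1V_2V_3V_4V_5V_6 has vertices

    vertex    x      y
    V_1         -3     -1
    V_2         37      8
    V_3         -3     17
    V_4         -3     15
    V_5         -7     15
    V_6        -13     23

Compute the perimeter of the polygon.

|V_1V_2| = √((40)² + (9)²) = √1681 = 41
|V_2V_3| = √((-40)² + (9)²) = √1681 = 41
|V_3V_4| = √((0)² + (-2)²) = √4 = 2
|V_4V_5| = √((-4)² + (0)²) = √16 = 4
|V_5V_6| = √((-6)² + (8)²) = √100 = 10
|V_6V_1| = √((10)² + (-24)²) = √676 = 26
Perimeter = 41 + 41 + 2 + 4 + 10 + 26 = 124.

124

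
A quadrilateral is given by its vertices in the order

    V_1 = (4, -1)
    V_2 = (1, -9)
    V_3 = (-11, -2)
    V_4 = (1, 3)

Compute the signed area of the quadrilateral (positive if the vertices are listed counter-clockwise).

Apply the shoelace formula: 2A = Σ (x_i·y_{i+1} − x_{i+1}·y_i), indices taken mod 4.
V_1→V_2: (4)(-9) − (1)(-1) = -35
V_2→V_3: (1)(-2) − (-11)(-9) = -101
V_3→V_4: (-11)(3) − (1)(-2) = -31
V_4→V_1: (1)(-1) − (4)(3) = -13
Σ = -180
Signed area = Σ/2 = -90 (negative ⇒ clockwise traversal).

-90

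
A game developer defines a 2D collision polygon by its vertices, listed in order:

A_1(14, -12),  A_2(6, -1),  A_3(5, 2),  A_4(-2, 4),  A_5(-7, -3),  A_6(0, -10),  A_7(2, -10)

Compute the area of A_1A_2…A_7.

169.5

Apply the shoelace formula: 2A = Σ (x_i·y_{i+1} − x_{i+1}·y_i), indices taken mod 7.
Cross-terms: 58, 17, 24, 34, 70, 20, 116  ⇒  Σ = 339
Area = |Σ|/2 = 169.5.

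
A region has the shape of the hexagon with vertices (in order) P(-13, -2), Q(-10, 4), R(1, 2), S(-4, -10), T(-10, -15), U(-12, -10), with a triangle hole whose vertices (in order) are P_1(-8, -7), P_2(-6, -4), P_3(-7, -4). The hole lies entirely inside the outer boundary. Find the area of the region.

Outer boundary:
Apply the shoelace formula: 2A = Σ (x_i·y_{i+1} − x_{i+1}·y_i), indices taken mod 6.
Σ = (-72) + (-24) + (-2) + (-40) + (-80) + (-106) = -324
Area = |Σ|/2 = 162.
Hole:
Apply the shoelace (surveyor's) formula: 2A = Σ (x_i·y_{i+1} − x_{i+1}·y_i), indices taken mod 3.
Σ = (-10) + (-4) + (17) = 3
Area = |Σ|/2 = 1.5.
Net area = 162 − 1.5 = 160.5.

160.5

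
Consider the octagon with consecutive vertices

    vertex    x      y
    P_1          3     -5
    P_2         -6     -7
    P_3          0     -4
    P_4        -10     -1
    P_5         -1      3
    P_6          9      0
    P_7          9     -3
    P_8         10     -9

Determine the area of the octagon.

113

Apply the shoelace (surveyor's) formula: 2A = Σ (x_i·y_{i+1} − x_{i+1}·y_i), indices taken mod 8.
P_1→P_2: (3)(-7) − (-6)(-5) = -51
P_2→P_3: (-6)(-4) − (0)(-7) = 24
P_3→P_4: (0)(-1) − (-10)(-4) = -40
P_4→P_5: (-10)(3) − (-1)(-1) = -31
P_5→P_6: (-1)(0) − (9)(3) = -27
P_6→P_7: (9)(-3) − (9)(0) = -27
P_7→P_8: (9)(-9) − (10)(-3) = -51
P_8→P_1: (10)(-5) − (3)(-9) = -23
Σ = -226
Area = |Σ|/2 = 113.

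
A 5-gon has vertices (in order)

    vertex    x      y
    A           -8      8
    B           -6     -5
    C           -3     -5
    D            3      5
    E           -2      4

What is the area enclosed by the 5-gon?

A→B: (-8)(-5) − (-6)(8) = 88
B→C: (-6)(-5) − (-3)(-5) = 15
C→D: (-3)(5) − (3)(-5) = 0
D→E: (3)(4) − (-2)(5) = 22
E→A: (-2)(8) − (-8)(4) = 16
Σ = 141
Area = |Σ|/2 = 70.5.

70.5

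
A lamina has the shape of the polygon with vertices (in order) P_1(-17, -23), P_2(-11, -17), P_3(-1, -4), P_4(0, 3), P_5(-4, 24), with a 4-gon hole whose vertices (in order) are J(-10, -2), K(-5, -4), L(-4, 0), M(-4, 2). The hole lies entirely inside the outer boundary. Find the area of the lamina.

Outer boundary:
P_1→P_2: (-17)(-17) − (-11)(-23) = 36
P_2→P_3: (-11)(-4) − (-1)(-17) = 27
P_3→P_4: (-1)(3) − (0)(-4) = -3
P_4→P_5: (0)(24) − (-4)(3) = 12
P_5→P_1: (-4)(-23) − (-17)(24) = 500
Σ = 572
Area = |Σ|/2 = 286.
Hole:
Cross-terms: 30, -16, -8, 28  ⇒  Σ = 34
Area = |Σ|/2 = 17.
Net area = 286 − 17 = 269.

269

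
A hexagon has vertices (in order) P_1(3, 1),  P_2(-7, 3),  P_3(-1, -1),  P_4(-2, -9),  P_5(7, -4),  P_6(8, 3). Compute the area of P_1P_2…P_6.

Σ = (16) + (10) + (7) + (71) + (53) + (-1) = 156
Area = |Σ|/2 = 78.

78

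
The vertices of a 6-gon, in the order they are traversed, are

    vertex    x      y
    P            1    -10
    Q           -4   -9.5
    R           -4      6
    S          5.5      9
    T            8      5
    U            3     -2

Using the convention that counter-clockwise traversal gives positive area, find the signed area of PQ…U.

-142

Cross-terms: -49.5, -62, -69, -44.5, -31, -28  ⇒  Σ = -284
Signed area = Σ/2 = -142 (negative ⇒ clockwise traversal).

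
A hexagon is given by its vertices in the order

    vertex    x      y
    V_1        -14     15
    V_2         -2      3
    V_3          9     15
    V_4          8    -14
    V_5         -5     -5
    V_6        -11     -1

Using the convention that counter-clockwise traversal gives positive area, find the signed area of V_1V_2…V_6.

Σ = (-12) + (-57) + (-246) + (-110) + (-50) + (-179) = -654
Signed area = Σ/2 = -327 (negative ⇒ clockwise traversal).

-327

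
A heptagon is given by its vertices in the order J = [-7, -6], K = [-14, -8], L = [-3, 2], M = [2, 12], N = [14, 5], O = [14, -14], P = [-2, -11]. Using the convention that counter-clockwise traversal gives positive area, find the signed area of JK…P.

Apply the shoelace (surveyor's) formula: 2A = Σ (x_i·y_{i+1} − x_{i+1}·y_i), indices taken mod 7.
Σ = (-28) + (-52) + (-40) + (-158) + (-266) + (-182) + (-65) = -791
Signed area = Σ/2 = -395.5 (negative ⇒ clockwise traversal).

-395.5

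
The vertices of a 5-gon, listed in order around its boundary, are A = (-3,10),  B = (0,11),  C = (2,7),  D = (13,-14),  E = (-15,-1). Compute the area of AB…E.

275

Apply Gauss's area formula: 2A = Σ (x_i·y_{i+1} − x_{i+1}·y_i), indices taken mod 5.
Cross-terms: -33, -22, -119, -223, -153  ⇒  Σ = -550
Area = |Σ|/2 = 275.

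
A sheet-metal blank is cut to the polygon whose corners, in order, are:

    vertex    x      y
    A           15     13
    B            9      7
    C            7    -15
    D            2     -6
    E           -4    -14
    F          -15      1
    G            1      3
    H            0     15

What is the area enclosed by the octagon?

365

Cross-terms: -12, -184, -12, -52, -214, -46, 15, -225  ⇒  Σ = -730
Area = |Σ|/2 = 365.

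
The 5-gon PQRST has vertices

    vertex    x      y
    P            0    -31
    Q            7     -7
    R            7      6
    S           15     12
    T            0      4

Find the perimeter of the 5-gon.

100

|PQ| = √((7)² + (24)²) = √625 = 25
|QR| = √((0)² + (13)²) = √169 = 13
|RS| = √((8)² + (6)²) = √100 = 10
|ST| = √((-15)² + (-8)²) = √289 = 17
|TP| = √((0)² + (-35)²) = √1225 = 35
Perimeter = 25 + 13 + 10 + 17 + 35 = 100.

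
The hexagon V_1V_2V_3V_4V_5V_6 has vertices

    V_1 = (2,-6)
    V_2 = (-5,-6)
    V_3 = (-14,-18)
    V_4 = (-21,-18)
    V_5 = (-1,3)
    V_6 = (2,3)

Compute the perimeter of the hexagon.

|V_1V_2| = √((-7)² + (0)²) = √49 = 7
|V_2V_3| = √((-9)² + (-12)²) = √225 = 15
|V_3V_4| = √((-7)² + (0)²) = √49 = 7
|V_4V_5| = √((20)² + (21)²) = √841 = 29
|V_5V_6| = √((3)² + (0)²) = √9 = 3
|V_6V_1| = √((0)² + (-9)²) = √81 = 9
Perimeter = 7 + 15 + 7 + 29 + 3 + 9 = 70.

70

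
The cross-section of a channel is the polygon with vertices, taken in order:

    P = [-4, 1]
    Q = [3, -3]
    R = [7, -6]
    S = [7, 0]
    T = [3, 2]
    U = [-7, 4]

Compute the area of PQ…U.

Σ = (9) + (3) + (42) + (14) + (26) + (9) = 103
Area = |Σ|/2 = 51.5.

51.5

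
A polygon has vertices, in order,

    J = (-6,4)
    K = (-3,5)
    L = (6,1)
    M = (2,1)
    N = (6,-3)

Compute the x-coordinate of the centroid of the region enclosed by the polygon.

Apply Gauss's area formula. First the cross-terms c_i = x_i·y_{i+1} − x_{i+1}·y_i:
  -18, -33, 4, -12, 6  ⇒  2A = -53, A = -26.5.
Then Σ (x_i + x_{i+1})·c_i = -1, so x̄ = -1 / (6·(-26.5)) = 1/159.

1/159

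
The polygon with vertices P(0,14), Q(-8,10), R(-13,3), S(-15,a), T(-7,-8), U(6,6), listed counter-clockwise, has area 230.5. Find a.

2

Write out the shoelace sum; only the two edges meeting at S involve a:
2·Area = [((-13)·a − (-15)·3) + ((-15)·(-8) − (-7)·a)] + 308
       = -6·a + 473 = 461
⇒ a = 2.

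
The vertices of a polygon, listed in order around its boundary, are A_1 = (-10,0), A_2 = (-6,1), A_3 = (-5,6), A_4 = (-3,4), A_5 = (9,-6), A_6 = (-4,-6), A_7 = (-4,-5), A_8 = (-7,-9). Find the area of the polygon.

Apply Gauss's area formula: 2A = Σ (x_i·y_{i+1} − x_{i+1}·y_i), indices taken mod 8.
Σ = (-10) + (-31) + (-2) + (-18) + (-78) + (-4) + (1) + (-90) = -232
Area = |Σ|/2 = 116.

116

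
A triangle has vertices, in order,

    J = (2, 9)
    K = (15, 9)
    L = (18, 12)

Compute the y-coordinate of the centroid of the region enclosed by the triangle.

10

Apply the shoelace (surveyor's) formula. First the cross-terms c_i = x_i·y_{i+1} − x_{i+1}·y_i:
  -117, 18, 138  ⇒  2A = 39, A = 19.5.
Then Σ (y_i + y_{i+1})·c_i = 1170, so ȳ = 1170 / (6·19.5) = 10.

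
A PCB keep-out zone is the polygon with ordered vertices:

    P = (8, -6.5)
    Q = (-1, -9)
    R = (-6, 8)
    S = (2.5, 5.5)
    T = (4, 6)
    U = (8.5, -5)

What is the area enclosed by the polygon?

143.375

Apply the surveyor's formula: 2A = Σ (x_i·y_{i+1} − x_{i+1}·y_i), indices taken mod 6.
Σ = (-78.5) + (-62) + (-53) + (-7) + (-71) + (-15.25) = -286.75
Area = |Σ|/2 = 143.375.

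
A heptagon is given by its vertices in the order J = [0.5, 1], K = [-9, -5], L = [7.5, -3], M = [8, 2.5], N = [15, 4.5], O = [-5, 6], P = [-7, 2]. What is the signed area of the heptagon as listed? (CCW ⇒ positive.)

124.375

Apply Gauss's area formula: 2A = Σ (x_i·y_{i+1} − x_{i+1}·y_i), indices taken mod 7.
Cross-terms: 6.5, 64.5, 42.75, -1.5, 112.5, 32, -8  ⇒  Σ = 248.75
Signed area = Σ/2 = 124.375 (positive ⇒ counter-clockwise traversal).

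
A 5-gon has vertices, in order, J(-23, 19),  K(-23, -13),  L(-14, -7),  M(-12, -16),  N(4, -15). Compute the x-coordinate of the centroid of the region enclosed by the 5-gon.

-3356/249

Apply the surveyor's formula. First the cross-terms c_i = x_i·y_{i+1} − x_{i+1}·y_i:
  736, -21, 140, 244, -269  ⇒  2A = 830, A = 415.
Then Σ (x_i + x_{i+1})·c_i = -33560, so x̄ = -33560 / (6·415) = -3356/249.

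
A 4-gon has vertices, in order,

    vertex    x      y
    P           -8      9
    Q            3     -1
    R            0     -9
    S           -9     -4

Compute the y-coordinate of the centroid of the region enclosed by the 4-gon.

Apply the surveyor's formula. First the cross-terms c_i = x_i·y_{i+1} − x_{i+1}·y_i:
  -19, -27, -81, -113  ⇒  2A = -240, A = -120.
Then Σ (y_i + y_{i+1})·c_i = 606, so ȳ = 606 / (6·(-120)) = -101/120.

-101/120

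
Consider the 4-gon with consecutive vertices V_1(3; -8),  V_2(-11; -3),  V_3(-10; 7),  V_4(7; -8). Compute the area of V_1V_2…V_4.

Apply the shoelace formula: 2A = Σ (x_i·y_{i+1} − x_{i+1}·y_i), indices taken mod 4.
Cross-terms: -97, -107, 31, -32  ⇒  Σ = -205
Area = |Σ|/2 = 102.5.

102.5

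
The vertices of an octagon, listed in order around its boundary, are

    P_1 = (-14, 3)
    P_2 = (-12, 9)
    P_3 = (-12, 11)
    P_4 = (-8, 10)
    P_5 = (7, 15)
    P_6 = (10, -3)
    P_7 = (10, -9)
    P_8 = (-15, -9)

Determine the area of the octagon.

P_1→P_2: (-14)(9) − (-12)(3) = -90
P_2→P_3: (-12)(11) − (-12)(9) = -24
P_3→P_4: (-12)(10) − (-8)(11) = -32
P_4→P_5: (-8)(15) − (7)(10) = -190
P_5→P_6: (7)(-3) − (10)(15) = -171
P_6→P_7: (10)(-9) − (10)(-3) = -60
P_7→P_8: (10)(-9) − (-15)(-9) = -225
P_8→P_1: (-15)(3) − (-14)(-9) = -171
Σ = -963
Area = |Σ|/2 = 481.5.

481.5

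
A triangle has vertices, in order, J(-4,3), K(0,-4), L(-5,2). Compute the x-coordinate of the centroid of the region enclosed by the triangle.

-3

Apply the shoelace formula. First the cross-terms c_i = x_i·y_{i+1} − x_{i+1}·y_i:
  16, -20, -7  ⇒  2A = -11, A = -5.5.
Then Σ (x_i + x_{i+1})·c_i = 99, so x̄ = 99 / (6·(-5.5)) = -3.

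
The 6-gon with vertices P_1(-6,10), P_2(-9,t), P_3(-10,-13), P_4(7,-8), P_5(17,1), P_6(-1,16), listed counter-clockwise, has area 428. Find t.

The doubled signed area Σ (x_i y_{i+1} − x_{i+1} y_i) is linear in t.
With t=0 it equals 880; the coefficient of t is 4 (from the two edges through P_2).
So 4·t + 880 = 2·428 = 856 ⇒ t = -6.

-6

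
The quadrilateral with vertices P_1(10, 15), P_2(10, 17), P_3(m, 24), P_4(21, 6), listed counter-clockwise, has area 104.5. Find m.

-18

The doubled signed area Σ (x_i y_{i+1} − x_{i+1} y_i) is linear in m.
With m=0 it equals 11; the coefficient of m is -11 (from the two edges through P_3).
So -11·m + 11 = 2·104.5 = 209 ⇒ m = -18.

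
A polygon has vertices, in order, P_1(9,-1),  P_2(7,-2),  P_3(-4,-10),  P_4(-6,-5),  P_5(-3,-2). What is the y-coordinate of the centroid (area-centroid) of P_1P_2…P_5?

-509/111

Apply the surveyor's formula. First the cross-terms c_i = x_i·y_{i+1} − x_{i+1}·y_i:
  -11, -78, -40, -3, 21  ⇒  2A = -111, A = -55.5.
Then Σ (y_i + y_{i+1})·c_i = 1527, so ȳ = 1527 / (6·(-55.5)) = -509/111.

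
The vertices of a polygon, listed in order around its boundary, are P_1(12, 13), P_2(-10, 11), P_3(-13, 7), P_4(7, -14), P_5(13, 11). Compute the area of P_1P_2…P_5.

382

Σ = (262) + (73) + (133) + (259) + (37) = 764
Area = |Σ|/2 = 382.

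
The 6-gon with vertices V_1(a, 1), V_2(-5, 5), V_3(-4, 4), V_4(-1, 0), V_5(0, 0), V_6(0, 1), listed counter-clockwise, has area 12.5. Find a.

4

Write out the shoelace sum; only the two edges meeting at V_1 involve a:
2·Area = [(0·1 − a·1) + (a·5 − (-5)·1)] + 4
       = 4·a + 9 = 25
⇒ a = 4.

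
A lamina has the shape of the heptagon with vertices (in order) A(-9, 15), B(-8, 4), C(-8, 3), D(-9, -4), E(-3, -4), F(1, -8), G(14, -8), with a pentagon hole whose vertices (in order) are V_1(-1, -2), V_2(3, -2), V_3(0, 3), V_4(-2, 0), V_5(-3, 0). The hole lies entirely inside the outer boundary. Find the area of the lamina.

208

Outer boundary:
Apply the surveyor's formula: 2A = Σ (x_i·y_{i+1} − x_{i+1}·y_i), indices taken mod 7.
Σ = (84) + (8) + (59) + (24) + (28) + (104) + (138) = 445
Area = |Σ|/2 = 222.5.
Hole:
Apply Gauss's area formula: 2A = Σ (x_i·y_{i+1} − x_{i+1}·y_i), indices taken mod 5.
Cross-terms: 8, 9, 6, 0, 6  ⇒  Σ = 29
Area = |Σ|/2 = 14.5.
Net area = 222.5 − 14.5 = 208.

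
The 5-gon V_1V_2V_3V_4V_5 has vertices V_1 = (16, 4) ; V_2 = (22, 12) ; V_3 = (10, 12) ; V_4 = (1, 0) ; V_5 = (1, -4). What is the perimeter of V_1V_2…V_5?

|V_1V_2| = √((6)² + (8)²) = √100 = 10
|V_2V_3| = √((-12)² + (0)²) = √144 = 12
|V_3V_4| = √((-9)² + (-12)²) = √225 = 15
|V_4V_5| = √((0)² + (-4)²) = √16 = 4
|V_5V_1| = √((15)² + (8)²) = √289 = 17
Perimeter = 10 + 12 + 15 + 4 + 17 = 58.

58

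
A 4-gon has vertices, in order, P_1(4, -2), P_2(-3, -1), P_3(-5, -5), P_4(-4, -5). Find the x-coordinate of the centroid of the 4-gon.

Apply the shoelace formula. First the cross-terms c_i = x_i·y_{i+1} − x_{i+1}·y_i:
  -10, 10, 5, 28  ⇒  2A = 33, A = 16.5.
Then Σ (x_i + x_{i+1})·c_i = -135, so x̄ = -135 / (6·16.5) = -15/11.

-15/11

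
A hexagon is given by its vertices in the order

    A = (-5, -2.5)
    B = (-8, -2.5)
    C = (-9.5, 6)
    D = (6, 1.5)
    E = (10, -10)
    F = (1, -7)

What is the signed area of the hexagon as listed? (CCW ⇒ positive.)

Σ = (-7.5) + (-71.75) + (-50.25) + (-75) + (-60) + (-37.5) = -302
Signed area = Σ/2 = -151 (negative ⇒ clockwise traversal).

-151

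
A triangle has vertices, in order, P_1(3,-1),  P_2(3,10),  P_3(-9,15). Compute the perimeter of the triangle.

44

|P_1P_2| = √((0)² + (11)²) = √121 = 11
|P_2P_3| = √((-12)² + (5)²) = √169 = 13
|P_3P_1| = √((12)² + (-16)²) = √400 = 20
Perimeter = 11 + 13 + 20 = 44.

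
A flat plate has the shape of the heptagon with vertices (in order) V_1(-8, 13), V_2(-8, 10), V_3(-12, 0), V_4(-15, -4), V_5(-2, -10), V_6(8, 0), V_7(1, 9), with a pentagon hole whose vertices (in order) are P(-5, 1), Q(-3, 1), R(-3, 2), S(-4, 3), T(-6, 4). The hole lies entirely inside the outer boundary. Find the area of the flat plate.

280.5

Outer boundary:
Apply the shoelace (surveyor's) formula: 2A = Σ (x_i·y_{i+1} − x_{i+1}·y_i), indices taken mod 7.
Σ = (24) + (120) + (48) + (142) + (80) + (72) + (85) = 571
Area = |Σ|/2 = 285.5.
Hole:
Σ = (-2) + (-3) + (-1) + (2) + (14) = 10
Area = |Σ|/2 = 5.
Net area = 285.5 − 5 = 280.5.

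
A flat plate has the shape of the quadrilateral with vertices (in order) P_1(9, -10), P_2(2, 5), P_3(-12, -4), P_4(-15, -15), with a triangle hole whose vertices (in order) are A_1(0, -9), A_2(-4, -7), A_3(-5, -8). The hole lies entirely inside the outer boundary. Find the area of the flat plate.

Outer boundary:
Apply the surveyor's formula: 2A = Σ (x_i·y_{i+1} − x_{i+1}·y_i), indices taken mod 4.
Cross-terms: 65, 52, 120, 285  ⇒  Σ = 522
Area = |Σ|/2 = 261.
Hole:
A_1→A_2: (0)(-7) − (-4)(-9) = -36
A_2→A_3: (-4)(-8) − (-5)(-7) = -3
A_3→A_1: (-5)(-9) − (0)(-8) = 45
Σ = 6
Area = |Σ|/2 = 3.
Net area = 261 − 3 = 258.

258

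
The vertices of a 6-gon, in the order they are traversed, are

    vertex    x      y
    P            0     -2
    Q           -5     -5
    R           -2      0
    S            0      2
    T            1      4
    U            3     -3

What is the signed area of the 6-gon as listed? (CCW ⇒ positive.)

-23.5

P→Q: (0)(-5) − (-5)(-2) = -10
Q→R: (-5)(0) − (-2)(-5) = -10
R→S: (-2)(2) − (0)(0) = -4
S→T: (0)(4) − (1)(2) = -2
T→U: (1)(-3) − (3)(4) = -15
U→P: (3)(-2) − (0)(-3) = -6
Σ = -47
Signed area = Σ/2 = -23.5 (negative ⇒ clockwise traversal).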